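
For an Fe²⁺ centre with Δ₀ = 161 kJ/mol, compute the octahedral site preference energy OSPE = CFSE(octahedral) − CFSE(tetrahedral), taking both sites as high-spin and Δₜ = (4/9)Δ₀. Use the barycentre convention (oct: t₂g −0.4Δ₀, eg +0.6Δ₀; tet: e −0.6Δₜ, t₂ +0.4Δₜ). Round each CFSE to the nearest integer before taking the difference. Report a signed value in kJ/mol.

-21

Group 8 minus oxidation state +2 gives a d⁶ configuration for Fe²⁺.
Octahedral (high-spin): t₂g⁴ eg², CFSE = 4(−0.4) + 2(+0.6) = -0.4Δ₀ = -0.4 × 161 = -64 kJ/mol.
Tetrahedral e³ t₂³ gives -0.6Δₜ = -0.6 × (4/9) × 161 = -43 kJ/mol.
OSPE = -64 − (-43) = -21 kJ/mol.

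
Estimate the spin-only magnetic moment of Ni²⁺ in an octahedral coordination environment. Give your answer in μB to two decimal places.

2.83 μB

Group 10 minus oxidation state +2 gives a d⁸ configuration for Ni²⁺.
Configuration: t₂g⁶ eg² → 2 unpaired electrons.
μ(spin-only) = √[2(2+2)] = √8 ≈ 2.83 μB.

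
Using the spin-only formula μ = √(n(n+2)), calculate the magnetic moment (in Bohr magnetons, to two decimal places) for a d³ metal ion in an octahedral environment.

For octahedral d³ the high- and low-spin configurations coincide.
Configuration: t₂g³ eg⁰ → 3 unpaired electrons.
μ(spin-only) = √[3(3+2)] = √15 ≈ 3.87 Bohr magnetons.

3.87 Bohr magnetons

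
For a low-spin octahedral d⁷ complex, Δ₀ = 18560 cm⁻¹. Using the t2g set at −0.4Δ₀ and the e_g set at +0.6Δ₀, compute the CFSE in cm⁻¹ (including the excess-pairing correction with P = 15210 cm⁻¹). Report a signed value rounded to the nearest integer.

Configuration: t2g^6 e_g^1.
Orbital CFSE = 6(-0.4) + 1(0.6) = -1.8Δ₀ = -1.8 × 18560 = -33408 cm⁻¹.
Relative to high-spin t2g^5 e_g^2 (2 paired), the low-spin configuration has 1 additional pair, contributing +1 × 15210 = +15210 cm⁻¹.
Net CFSE = -33408 + 15210 = -18198 cm⁻¹.

-18198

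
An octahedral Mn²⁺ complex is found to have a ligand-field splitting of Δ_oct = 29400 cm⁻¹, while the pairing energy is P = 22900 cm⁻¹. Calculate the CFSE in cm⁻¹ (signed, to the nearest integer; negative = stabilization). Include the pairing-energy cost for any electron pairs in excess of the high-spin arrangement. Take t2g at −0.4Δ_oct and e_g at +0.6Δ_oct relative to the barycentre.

-13000

Mn²⁺: group 7, so d-count = 7 − 2 = 5.
Since Δ_oct = 29400 cm⁻¹ > P = 22900 cm⁻¹, the complex adopts the low-spin configuration.
Configuration: t2g^5 e_g^0.
Orbital CFSE = -2.0Δ_oct = -2.0 × 29400 = -58800 cm⁻¹.
Excess pairs vs high-spin: 2 − 0 = 2; pairing cost = +45800 cm⁻¹.
Net CFSE = -58800 + 45800 = -13000 cm⁻¹.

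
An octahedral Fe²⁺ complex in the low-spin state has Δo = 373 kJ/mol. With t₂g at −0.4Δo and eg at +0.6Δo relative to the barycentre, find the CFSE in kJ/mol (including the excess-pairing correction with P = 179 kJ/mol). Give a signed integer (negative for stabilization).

Group 8 minus oxidation state +2 gives a d⁶ configuration for Fe²⁺.
The d⁶ electrons fill as t₂g⁶ eg⁰.
The orbital stabilization is -2.4Δo = -2.4 × 373 = -895 kJ/mol.
Pairing penalty: 3 pairs vs 1 in the high-spin reference → 2 extra × P = 358 kJ/mol.
Net CFSE = -895 + 358 = -537 kJ/mol.

-537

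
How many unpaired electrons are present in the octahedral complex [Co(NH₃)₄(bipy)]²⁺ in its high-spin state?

Ligand charges: 4×(+0) from NH₃ and 1×(+0) from bipy sum to +0; with overall charge +2, Co is +2.
Group 9 minus oxidation state +2 gives a d⁷ configuration for Co²⁺.
Configuration: t2g^5 e_g^2, giving 3 unpaired electrons.

3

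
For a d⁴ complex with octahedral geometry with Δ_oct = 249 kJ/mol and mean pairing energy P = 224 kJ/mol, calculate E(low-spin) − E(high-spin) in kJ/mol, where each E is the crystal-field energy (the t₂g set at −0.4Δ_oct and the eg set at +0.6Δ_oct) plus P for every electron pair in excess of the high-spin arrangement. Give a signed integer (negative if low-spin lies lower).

-25

In the high-spin limit (t₂g³ eg¹) the orbital term is -0.6Δ_oct = -149 kJ/mol, with no excess pairing.
Low-spin: t₂g⁴ eg⁰, orbital CFSE = -1.6Δ_oct = -398 kJ/mol; plus 1 excess pair × P = +224 kJ/mol; total -174 kJ/mol.
Thus E(LS) − E(HS) = -25 kJ/mol.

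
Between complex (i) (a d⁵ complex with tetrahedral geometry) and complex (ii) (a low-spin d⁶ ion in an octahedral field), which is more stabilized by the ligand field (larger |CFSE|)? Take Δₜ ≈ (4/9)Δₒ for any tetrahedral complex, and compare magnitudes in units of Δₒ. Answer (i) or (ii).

(ii)

(i): With tetrahedral geometry the complex is necessarily high-spin; e² t₂³, CFSE = 0.0Δₜ ≈ 0.00Δₒ.
(ii): t2g^6 e_g^0, CFSE = -2.4Δₒ.
So (ii) has the larger |CFSE|.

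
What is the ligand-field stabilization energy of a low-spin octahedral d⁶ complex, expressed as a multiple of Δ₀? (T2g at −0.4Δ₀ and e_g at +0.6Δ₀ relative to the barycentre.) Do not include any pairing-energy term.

-2.4 Δ₀

Configuration: t2g^6 e_g^0.
CFSE = 6(-0.4Δ₀) + 0(0.6Δ₀) = -2.4Δ₀ + 0.0Δ₀ = -2.4Δ₀.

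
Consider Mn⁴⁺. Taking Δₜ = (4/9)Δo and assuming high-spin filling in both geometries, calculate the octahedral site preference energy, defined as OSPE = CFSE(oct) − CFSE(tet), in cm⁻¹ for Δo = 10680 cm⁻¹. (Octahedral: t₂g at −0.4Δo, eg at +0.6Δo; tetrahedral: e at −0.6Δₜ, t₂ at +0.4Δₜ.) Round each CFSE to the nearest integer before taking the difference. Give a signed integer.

-9019

Group 7 minus oxidation state +4 gives a d³ configuration for Mn⁴⁺.
Octahedral high-spin t₂g³ eg⁰: CFSE = -1.2 × 10680 = -12816 cm⁻¹.
In a tetrahedral site the filling is e² t₂¹: CFSE(tet) = -0.8Δₜ = -0.8 × (4/9)(10680) = -3797 cm⁻¹.
OSPE = -12816 − (-3797) = -9019 cm⁻¹.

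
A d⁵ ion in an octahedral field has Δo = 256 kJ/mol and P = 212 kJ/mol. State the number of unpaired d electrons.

With Δo > P the complex is low-spin.
That gives t₂g⁵ eg⁰.
Unpaired electrons: 1.

1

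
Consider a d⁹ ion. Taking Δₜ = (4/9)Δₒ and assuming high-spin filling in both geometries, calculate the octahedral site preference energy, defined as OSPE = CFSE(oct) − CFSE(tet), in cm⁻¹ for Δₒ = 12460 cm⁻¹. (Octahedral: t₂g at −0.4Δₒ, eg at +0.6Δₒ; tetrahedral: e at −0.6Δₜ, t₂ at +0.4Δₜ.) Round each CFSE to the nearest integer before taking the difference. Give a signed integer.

Octahedral (high-spin): t₂g⁶ eg³, CFSE = 6(−0.4) + 3(+0.6) = -0.6Δₒ = -0.6 × 12460 = -7476 cm⁻¹.
Tetrahedral: e⁴ t₂⁵, CFSE = 4(−0.6) + 5(+0.4) = -0.4Δₜ = -0.4 × (4/9) × 12460 = -2215 cm⁻¹.
OSPE = -7476 − (-2215) = -5261 cm⁻¹.

-5261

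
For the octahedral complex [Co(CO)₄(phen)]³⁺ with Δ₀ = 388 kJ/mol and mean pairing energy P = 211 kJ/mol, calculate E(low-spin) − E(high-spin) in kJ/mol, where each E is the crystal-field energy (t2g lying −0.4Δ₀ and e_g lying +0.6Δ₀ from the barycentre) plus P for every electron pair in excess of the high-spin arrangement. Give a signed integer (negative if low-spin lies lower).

Ligand charges: 4×(+0) from CO and 1×(+0) from phen sum to +0; with overall charge +3, Co is +3.
Co is in group 9, so Co³⁺ is d⁶ (9 − 3 = 6).
In the high-spin limit (t2g^4 e_g^2) the orbital term is -0.4Δ₀ = -155 kJ/mol, with no excess pairing.
Low-spin t2g^6 e_g^0 gives -2.4Δ₀ = -931 kJ/mol, but forming 2 extra pairs costs 2P = 422 kJ/mol, so E(LS) = -931 + 422 = -509 kJ/mol.
Thus E(LS) − E(HS) = -354 kJ/mol.

-354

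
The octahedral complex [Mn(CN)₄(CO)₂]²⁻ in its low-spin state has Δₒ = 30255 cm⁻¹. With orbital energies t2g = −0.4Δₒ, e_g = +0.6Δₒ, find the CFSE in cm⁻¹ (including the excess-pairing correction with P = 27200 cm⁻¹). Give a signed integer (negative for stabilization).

Ligand charges: 4×(-1) from CN⁻ and 2×(+0) from CO sum to -4; with overall charge -2, Mn is +2.
Mn is in group 7, so Mn²⁺ is d⁵ (7 − 2 = 5).
The d⁵ electrons fill as t2g^5 e_g^0.
CFSE(orbital) = 5×(-0.4Δₒ) + 0×(0.6Δₒ) = -2.0Δₒ; with Δₒ = 30255 cm⁻¹ that is -60510 cm⁻¹.
Pairing penalty: 2 pairs vs 0 in the high-spin reference → 2 extra × P = 54400 cm⁻¹.
Net CFSE = -60510 + 54400 = -6110 cm⁻¹.

-6110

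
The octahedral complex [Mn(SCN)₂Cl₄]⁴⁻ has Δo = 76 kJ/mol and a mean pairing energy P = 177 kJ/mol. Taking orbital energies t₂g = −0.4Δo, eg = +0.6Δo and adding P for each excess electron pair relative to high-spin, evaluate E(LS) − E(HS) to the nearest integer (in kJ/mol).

202

Ligand charges: 2×(-1) from SCN⁻ and 4×(-1) from Cl⁻ sum to -6; with overall charge -4, Mn is +2.
Mn²⁺: group 7, so d-count = 7 − 2 = 5.
In the high-spin limit (t₂g³ eg²) the orbital term is 0.0Δo = 0 kJ/mol, with no excess pairing.
Low-spin t₂g⁵ eg⁰ gives -2.0Δo = -152 kJ/mol, but forming 2 extra pairs costs 2P = 354 kJ/mol, so E(LS) = -152 + 354 = 202 kJ/mol.
Thus E(LS) − E(HS) = 202 kJ/mol.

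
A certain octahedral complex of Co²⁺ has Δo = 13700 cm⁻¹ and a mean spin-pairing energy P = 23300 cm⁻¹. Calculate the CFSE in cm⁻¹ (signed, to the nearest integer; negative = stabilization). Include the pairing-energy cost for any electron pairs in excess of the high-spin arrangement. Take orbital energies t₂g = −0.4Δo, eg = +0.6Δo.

-10960

Co sits in group 9; removing 2 electrons leaves Co²⁺ with 9 − 2 = 7 d electrons.
With Δo < P the complex is high-spin.
Configuration: t₂g⁵ eg².
Orbital CFSE = -0.8Δo = -0.8 × 13700 = -10960 cm⁻¹.
High-spin has no excess pairs, so no pairing correction applies.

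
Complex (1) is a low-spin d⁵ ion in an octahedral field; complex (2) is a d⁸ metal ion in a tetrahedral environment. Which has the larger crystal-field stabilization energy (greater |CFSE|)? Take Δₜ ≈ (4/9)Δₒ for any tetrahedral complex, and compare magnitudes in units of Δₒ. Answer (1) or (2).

(1)

(1): t₂g⁵ eg⁰, CFSE = -2.0Δₒ.
(2): With tetrahedral geometry the complex is necessarily high-spin; e^4 t2^4, CFSE = -0.8Δₜ ≈ -0.36Δₒ.
So (1) has the larger |CFSE|.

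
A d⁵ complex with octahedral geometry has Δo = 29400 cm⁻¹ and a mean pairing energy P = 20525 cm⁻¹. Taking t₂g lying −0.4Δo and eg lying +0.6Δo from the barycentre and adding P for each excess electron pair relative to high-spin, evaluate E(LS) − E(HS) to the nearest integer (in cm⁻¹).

High-spin d⁵ fills as t₂g³ eg² with CFSE 3(−0.4) + 2(+0.6) = 0.0Δo = 0 cm⁻¹.
Low-spin: t₂g⁵ eg⁰, orbital CFSE = -2.0Δo = -58800 cm⁻¹; plus 2 excess pairs × P = +41050 cm⁻¹; total -17750 cm⁻¹.
The difference is -17750 − (0) = -17750 cm⁻¹, so low-spin lies lower.

-17750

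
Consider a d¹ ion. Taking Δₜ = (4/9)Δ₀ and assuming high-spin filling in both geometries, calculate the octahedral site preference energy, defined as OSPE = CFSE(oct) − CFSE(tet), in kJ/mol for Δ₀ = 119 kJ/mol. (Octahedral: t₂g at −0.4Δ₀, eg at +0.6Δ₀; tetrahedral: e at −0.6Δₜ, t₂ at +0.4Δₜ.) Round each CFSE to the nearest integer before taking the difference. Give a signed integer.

Octahedral (high-spin): t₂g¹ eg⁰, CFSE = 1(−0.4) + 0(+0.6) = -0.4Δ₀ = -0.4 × 119 = -48 kJ/mol.
Tetrahedral e¹ t₂⁰ gives -0.6Δₜ = -0.6 × (4/9) × 119 = -32 kJ/mol.
OSPE = CFSE(oct) − CFSE(tet) = -48 − (-32) = -16 kJ/mol.

-16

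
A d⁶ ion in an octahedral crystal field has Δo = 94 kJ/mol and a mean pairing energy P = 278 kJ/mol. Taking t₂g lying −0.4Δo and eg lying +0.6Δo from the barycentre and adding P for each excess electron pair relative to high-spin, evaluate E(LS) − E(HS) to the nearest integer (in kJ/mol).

368

High-spin: t₂g⁴ eg², CFSE = -0.4Δo = -38 kJ/mol.
Low-spin: t₂g⁶ eg⁰, orbital CFSE = -2.4Δo = -226 kJ/mol; plus 2 excess pairs × P = +556 kJ/mol; total 330 kJ/mol.
The difference is 330 − (-38) = 368 kJ/mol, so high-spin lies lower.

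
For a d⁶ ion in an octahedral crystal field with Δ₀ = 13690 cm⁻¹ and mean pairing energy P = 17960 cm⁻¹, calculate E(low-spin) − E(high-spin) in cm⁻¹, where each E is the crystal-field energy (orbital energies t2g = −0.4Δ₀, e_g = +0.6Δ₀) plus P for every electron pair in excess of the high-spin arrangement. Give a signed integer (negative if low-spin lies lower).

High-spin: t2g^4 e_g^2, CFSE = -0.4Δ₀ = -5476 cm⁻¹.
Low-spin t2g^6 e_g^0 gives -2.4Δ₀ = -32856 cm⁻¹, but forming 2 extra pairs costs 2P = 35920 cm⁻¹, so E(LS) = -32856 + 35920 = 3064 cm⁻¹.
E(LS) − E(HS) = 3064 − (-5476) = 8540 cm⁻¹.

8540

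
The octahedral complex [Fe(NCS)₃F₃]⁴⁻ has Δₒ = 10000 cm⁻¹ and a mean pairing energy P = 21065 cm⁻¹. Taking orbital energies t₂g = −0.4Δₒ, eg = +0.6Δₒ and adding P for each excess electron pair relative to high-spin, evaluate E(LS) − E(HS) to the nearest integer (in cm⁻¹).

Ligand charges: 3×(-1) from NCS⁻ and 3×(-1) from F⁻ sum to -6; with overall charge -4, Fe is +2.
Fe sits in group 8; removing 2 electrons leaves Fe²⁺ with 8 − 2 = 6 d electrons.
High-spin d⁶ fills as t₂g⁴ eg² with CFSE 4(−0.4) + 2(+0.6) = -0.4Δₒ = -4000 cm⁻¹.
Low-spin t₂g⁶ eg⁰ gives -2.4Δₒ = -24000 cm⁻¹, but forming 2 extra pairs costs 2P = 42130 cm⁻¹, so E(LS) = -24000 + 42130 = 18130 cm⁻¹.
The difference is 18130 − (-4000) = 22130 cm⁻¹, so high-spin lies lower.

22130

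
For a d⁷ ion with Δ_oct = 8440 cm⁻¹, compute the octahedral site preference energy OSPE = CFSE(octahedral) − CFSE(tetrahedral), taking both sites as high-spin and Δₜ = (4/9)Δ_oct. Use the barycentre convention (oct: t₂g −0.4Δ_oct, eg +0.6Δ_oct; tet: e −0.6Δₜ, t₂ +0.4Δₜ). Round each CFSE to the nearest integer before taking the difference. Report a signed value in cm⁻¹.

Octahedral high-spin t2g^5 e_g^2: CFSE = -0.8 × 8440 = -6752 cm⁻¹.
Tetrahedral e^4 t2^3 gives -1.2Δₜ = -1.2 × (4/9) × 8440 = -4501 cm⁻¹.
Subtracting, OSPE = -6752 − (-4501) = -2251 cm⁻¹.

-2251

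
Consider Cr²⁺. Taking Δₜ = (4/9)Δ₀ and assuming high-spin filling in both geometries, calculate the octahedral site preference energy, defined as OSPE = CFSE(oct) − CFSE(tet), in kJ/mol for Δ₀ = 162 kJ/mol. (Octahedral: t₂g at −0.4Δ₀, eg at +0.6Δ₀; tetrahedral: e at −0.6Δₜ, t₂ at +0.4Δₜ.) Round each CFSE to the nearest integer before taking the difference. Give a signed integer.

Group 6 minus oxidation state +2 gives a d⁴ configuration for Cr²⁺.
Octahedral high-spin t2g^3 e_g^1: CFSE = -0.6 × 162 = -97 kJ/mol.
Tetrahedral e^2 t2^2 gives -0.4Δₜ = -0.4 × (4/9) × 162 = -29 kJ/mol.
OSPE = CFSE(oct) − CFSE(tet) = -97 − (-29) = -68 kJ/mol.

-68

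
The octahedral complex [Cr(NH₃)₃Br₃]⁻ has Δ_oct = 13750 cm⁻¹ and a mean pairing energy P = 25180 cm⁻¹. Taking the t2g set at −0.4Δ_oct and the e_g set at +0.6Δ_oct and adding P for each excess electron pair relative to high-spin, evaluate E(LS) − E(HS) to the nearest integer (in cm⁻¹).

11430

Ligand charges: 3×(+0) from NH₃ and 3×(-1) from Br⁻ sum to -3; with overall charge -1, Cr is +2.
Cr²⁺: group 6, so d-count = 6 − 2 = 4.
In the high-spin limit (t2g^3 e_g^1) the orbital term is -0.6Δ_oct = -8250 cm⁻¹, with no excess pairing.
For low-spin the configuration is t2g^4 e_g^0: orbital energy -1.6 × 13750 = -22000 cm⁻¹, and 1 additional pair relative to high-spin adds 25180 cm⁻¹, giving 3180 cm⁻¹.
E(LS) − E(HS) = 3180 − (-8250) = 11430 cm⁻¹.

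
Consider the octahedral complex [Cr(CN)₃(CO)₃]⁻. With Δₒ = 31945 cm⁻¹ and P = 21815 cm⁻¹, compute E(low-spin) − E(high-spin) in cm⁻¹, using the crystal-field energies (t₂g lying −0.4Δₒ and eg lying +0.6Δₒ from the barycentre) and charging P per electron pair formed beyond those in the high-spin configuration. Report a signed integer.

-10130

Ligand charges: 3×(-1) from CN⁻ and 3×(+0) from CO sum to -3; with overall charge -1, Cr is +2.
Group 6 minus oxidation state +2 gives a d⁴ configuration for Cr²⁺.
In the high-spin limit (t₂g³ eg¹) the orbital term is -0.6Δₒ = -19167 cm⁻¹, with no excess pairing.
For low-spin the configuration is t₂g⁴ eg⁰: orbital energy -1.6 × 31945 = -51112 cm⁻¹, and 1 additional pair relative to high-spin adds 21815 cm⁻¹, giving -29297 cm⁻¹.
Thus E(LS) − E(HS) = -10130 cm⁻¹.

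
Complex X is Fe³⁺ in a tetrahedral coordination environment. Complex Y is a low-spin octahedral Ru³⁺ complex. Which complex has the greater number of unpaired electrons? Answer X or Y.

X

X: Fe³⁺: group 8, so d-count = 8 − 3 = 5; With tetrahedral geometry the complex is necessarily high-spin; e² t₂³ → 5 unpaired.
Y: Ru is in group 8, so Ru³⁺ is d⁵ (8 − 3 = 5); t2g^5 e_g^0 → 1 unpaired.
So X has more unpaired electrons.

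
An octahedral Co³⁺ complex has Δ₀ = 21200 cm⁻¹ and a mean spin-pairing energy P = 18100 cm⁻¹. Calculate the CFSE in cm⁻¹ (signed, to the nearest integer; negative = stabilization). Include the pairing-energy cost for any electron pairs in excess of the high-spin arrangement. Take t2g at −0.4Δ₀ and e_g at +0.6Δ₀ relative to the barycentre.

Co is in group 9, so Co³⁺ is d⁶ (9 − 3 = 6).
With Δ₀ > P the complex is low-spin.
That gives t2g^6 e_g^0.
Orbital CFSE = -2.4Δ₀ = -2.4 × 21200 = -50880 cm⁻¹.
Excess pairs vs high-spin: 3 − 1 = 2; pairing cost = +36200 cm⁻¹.
Net CFSE = -50880 + 36200 = -14680 cm⁻¹.

-14680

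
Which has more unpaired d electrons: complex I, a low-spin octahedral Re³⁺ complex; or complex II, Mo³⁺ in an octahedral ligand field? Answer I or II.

I: Re is in group 7, so Re³⁺ is d⁴ (7 − 3 = 4); t₂g⁴ eg⁰ → 2 unpaired.
II: Mo³⁺: group 6, so d-count = 6 − 3 = 3; For octahedral d³ the high- and low-spin configurations coincide; t₂g³ eg⁰ → 3 unpaired.
So II has more unpaired electrons.

II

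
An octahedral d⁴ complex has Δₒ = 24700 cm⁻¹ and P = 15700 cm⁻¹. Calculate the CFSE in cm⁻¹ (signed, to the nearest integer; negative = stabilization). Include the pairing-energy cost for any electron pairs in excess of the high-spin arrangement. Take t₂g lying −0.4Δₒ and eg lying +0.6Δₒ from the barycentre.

Here Δₒ > P (24700 > 15700), so the low-spin state is favoured.
Filling d⁴ accordingly: t₂g⁴ eg⁰.
Orbital CFSE = -1.6Δₒ = -1.6 × 24700 = -39520 cm⁻¹.
Excess pairs vs high-spin: 1 − 0 = 1; pairing cost = +15700 cm⁻¹.
Net CFSE = -39520 + 15700 = -23820 cm⁻¹.

-23820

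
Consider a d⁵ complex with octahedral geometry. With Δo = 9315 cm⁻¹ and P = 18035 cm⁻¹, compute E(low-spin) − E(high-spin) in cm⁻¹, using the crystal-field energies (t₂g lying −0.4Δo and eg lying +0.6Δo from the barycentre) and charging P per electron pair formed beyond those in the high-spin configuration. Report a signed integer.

17440

High-spin: t₂g³ eg², CFSE = 0.0Δo = 0 cm⁻¹.
For low-spin the configuration is t₂g⁵ eg⁰: orbital energy -2.0 × 9315 = -18630 cm⁻¹, and 2 additional pairs relative to high-spin add 36070 cm⁻¹, giving 17440 cm⁻¹.
E(LS) − E(HS) = 17440 − (0) = 17440 cm⁻¹.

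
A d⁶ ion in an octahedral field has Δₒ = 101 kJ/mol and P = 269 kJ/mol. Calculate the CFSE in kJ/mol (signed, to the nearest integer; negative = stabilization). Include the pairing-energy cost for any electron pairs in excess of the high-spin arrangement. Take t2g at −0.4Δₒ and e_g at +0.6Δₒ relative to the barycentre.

Since Δₒ = 101 kJ/mol < P = 269 kJ/mol, the complex adopts the high-spin configuration.
Configuration: t2g^4 e_g^2.
Orbital CFSE = -0.4Δₒ = -0.4 × 101 = -40 kJ/mol.
High-spin has no excess pairs, so no pairing correction applies.

-40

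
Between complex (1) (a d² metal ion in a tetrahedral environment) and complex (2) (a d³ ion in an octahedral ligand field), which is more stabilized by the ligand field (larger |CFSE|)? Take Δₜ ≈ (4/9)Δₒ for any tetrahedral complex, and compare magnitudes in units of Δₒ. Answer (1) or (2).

(2)

(1): With tetrahedral geometry the complex is necessarily high-spin; e² t₂⁰, CFSE = -1.2Δₜ ≈ -0.53Δₒ.
(2): t₂g³ eg⁰, CFSE = -1.2Δₒ.
So (2) has the larger |CFSE|.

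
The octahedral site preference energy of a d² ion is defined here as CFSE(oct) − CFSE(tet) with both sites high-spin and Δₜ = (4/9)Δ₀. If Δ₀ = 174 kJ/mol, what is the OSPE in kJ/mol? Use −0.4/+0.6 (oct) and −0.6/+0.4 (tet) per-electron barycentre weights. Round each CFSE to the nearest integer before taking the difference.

In an octahedral site d² (HS) is t₂g² eg⁰, giving CFSE(oct) = -0.8Δ₀ = -139 kJ/mol.
Tetrahedral: e² t₂⁰, CFSE = 2(−0.6) + 0(+0.4) = -1.2Δₜ = -1.2 × (4/9) × 174 = -93 kJ/mol.
OSPE = -139 − (-93) = -46 kJ/mol.

-46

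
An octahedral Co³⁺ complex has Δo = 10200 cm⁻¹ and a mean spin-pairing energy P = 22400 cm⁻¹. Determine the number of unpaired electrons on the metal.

Group 9 minus oxidation state +3 gives a d⁶ configuration for Co³⁺.
With Δo < P the complex is high-spin.
Filling d⁶ accordingly: t₂g⁴ eg².
Unpaired electrons: 4.

4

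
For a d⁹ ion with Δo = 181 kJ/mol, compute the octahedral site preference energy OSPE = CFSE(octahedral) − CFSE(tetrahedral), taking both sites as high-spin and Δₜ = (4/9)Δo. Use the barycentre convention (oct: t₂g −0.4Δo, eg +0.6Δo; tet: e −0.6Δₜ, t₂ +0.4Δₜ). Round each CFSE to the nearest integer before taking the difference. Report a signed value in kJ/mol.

-77

In an octahedral site d⁹ (HS) is t2g^6 e_g^3, giving CFSE(oct) = -0.6Δo = -109 kJ/mol.
Tetrahedral e^4 t2^5 gives -0.4Δₜ = -0.4 × (4/9) × 181 = -32 kJ/mol.
OSPE = -109 − (-32) = -77 kJ/mol.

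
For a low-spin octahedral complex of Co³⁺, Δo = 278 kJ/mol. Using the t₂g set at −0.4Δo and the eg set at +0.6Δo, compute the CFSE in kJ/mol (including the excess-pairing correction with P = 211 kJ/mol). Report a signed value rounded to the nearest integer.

Co sits in group 9; removing 3 electrons leaves Co³⁺ with 9 − 3 = 6 d electrons.
Configuration: t₂g⁶ eg⁰.
CFSE(orbital) = 6×(-0.4Δo) + 0×(0.6Δo) = -2.4Δo; with Δo = 278 kJ/mol that is -667 kJ/mol.
Relative to high-spin t₂g⁴ eg² (1 paired), the low-spin configuration has 2 additional pairs, contributing +2 × 211 = +422 kJ/mol.
Combining: -667 + 422 = -245 kJ/mol.

-245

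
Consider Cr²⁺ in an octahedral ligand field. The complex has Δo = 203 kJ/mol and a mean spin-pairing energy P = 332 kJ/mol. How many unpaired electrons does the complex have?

Cr is in group 6, so Cr²⁺ is d⁴ (6 − 2 = 4).
With Δo < P the complex is high-spin.
That gives t2g^3 e_g^1.
Unpaired electrons: 4.

4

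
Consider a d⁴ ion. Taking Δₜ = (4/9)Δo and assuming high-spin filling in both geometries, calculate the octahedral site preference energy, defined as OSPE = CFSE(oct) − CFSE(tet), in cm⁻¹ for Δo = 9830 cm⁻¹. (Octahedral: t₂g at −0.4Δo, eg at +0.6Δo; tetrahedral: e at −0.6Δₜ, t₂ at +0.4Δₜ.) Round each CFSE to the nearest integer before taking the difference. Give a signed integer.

-4150

Octahedral (high-spin): t₂g³ eg¹, CFSE = 3(−0.4) + 1(+0.6) = -0.6Δo = -0.6 × 9830 = -5898 cm⁻¹.
Tetrahedral: e² t₂², CFSE = 2(−0.6) + 2(+0.4) = -0.4Δₜ = -0.4 × (4/9) × 9830 = -1748 cm⁻¹.
OSPE = -5898 − (-1748) = -4150 cm⁻¹.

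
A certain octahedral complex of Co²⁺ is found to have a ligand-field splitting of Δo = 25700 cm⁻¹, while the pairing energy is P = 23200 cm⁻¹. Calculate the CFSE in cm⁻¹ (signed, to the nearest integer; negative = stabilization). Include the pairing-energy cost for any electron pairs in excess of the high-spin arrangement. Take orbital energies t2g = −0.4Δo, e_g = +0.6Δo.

-23060

Group 9 minus oxidation state +2 gives a d⁷ configuration for Co²⁺.
Here Δo > P (25700 > 23200), so the low-spin state is favoured.
Configuration: t2g^6 e_g^1.
Orbital CFSE = -1.8Δo = -1.8 × 25700 = -46260 cm⁻¹.
Excess pairs vs high-spin: 3 − 2 = 1; pairing cost = +23200 cm⁻¹.
Net CFSE = -46260 + 23200 = -23060 cm⁻¹.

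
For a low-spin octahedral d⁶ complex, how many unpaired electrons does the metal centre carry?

0

Configuration: t2g^6 e_g^0, giving 0 unpaired electrons.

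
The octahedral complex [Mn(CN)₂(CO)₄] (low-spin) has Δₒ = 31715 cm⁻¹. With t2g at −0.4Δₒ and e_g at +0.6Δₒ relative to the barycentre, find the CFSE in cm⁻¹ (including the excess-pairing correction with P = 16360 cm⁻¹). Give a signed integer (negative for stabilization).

-30710

Ligand charges: 2×(-1) from CN⁻ and 4×(+0) from CO sum to -2; with overall charge +0, Mn is +2.
Mn²⁺: group 7, so d-count = 7 − 2 = 5.
Configuration: t2g^5 e_g^0.
The orbital stabilization is -2.0Δₒ = -2.0 × 31715 = -63430 cm⁻¹.
Relative to high-spin t2g^3 e_g^2 (0 paired), the low-spin configuration has 2 additional pairs, contributing +2 × 16360 = +32720 cm⁻¹.
Combining: -63430 + 32720 = -30710 cm⁻¹.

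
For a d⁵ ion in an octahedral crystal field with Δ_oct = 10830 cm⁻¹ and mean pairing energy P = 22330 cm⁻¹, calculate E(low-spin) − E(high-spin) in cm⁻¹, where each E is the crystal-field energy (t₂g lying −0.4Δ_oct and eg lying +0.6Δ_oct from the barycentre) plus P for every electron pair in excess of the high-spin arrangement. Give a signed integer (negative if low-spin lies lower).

High-spin d⁵ fills as t₂g³ eg² with CFSE 3(−0.4) + 2(+0.6) = 0.0Δ_oct = 0 cm⁻¹.
Low-spin t₂g⁵ eg⁰ gives -2.0Δ_oct = -21660 cm⁻¹, but forming 2 extra pairs costs 2P = 44660 cm⁻¹, so E(LS) = -21660 + 44660 = 23000 cm⁻¹.
The difference is 23000 − (0) = 23000 cm⁻¹, so high-spin lies lower.

23000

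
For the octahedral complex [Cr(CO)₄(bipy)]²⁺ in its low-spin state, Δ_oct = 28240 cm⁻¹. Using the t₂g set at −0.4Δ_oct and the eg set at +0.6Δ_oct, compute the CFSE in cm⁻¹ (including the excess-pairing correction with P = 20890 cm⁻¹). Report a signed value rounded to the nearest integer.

Ligand charges: 4×(+0) from CO and 1×(+0) from bipy sum to +0; with overall charge +2, Cr is +2.
Cr is in group 6, so Cr²⁺ is d⁴ (6 − 2 = 4).
The d⁴ electrons fill as t₂g⁴ eg⁰.
The orbital stabilization is -1.6Δ_oct = -1.6 × 28240 = -45184 cm⁻¹.
Pairing penalty: 1 pair vs 0 in the high-spin reference → 1 extra × P = 20890 cm⁻¹.
Net CFSE = -45184 + 20890 = -24294 cm⁻¹.

-24294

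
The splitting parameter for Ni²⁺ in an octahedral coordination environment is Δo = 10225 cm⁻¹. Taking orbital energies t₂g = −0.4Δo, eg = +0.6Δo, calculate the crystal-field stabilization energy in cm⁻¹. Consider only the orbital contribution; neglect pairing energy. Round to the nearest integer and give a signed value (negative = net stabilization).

-12270

Ni sits in group 10; removing 2 electrons leaves Ni²⁺ with 10 − 2 = 8 d electrons.
For octahedral d⁸ the high- and low-spin configurations coincide.
Configuration: t₂g⁶ eg².
Orbital CFSE = 6(-0.4) + 2(0.6) = -1.2Δo = -1.2 × 10225 = -12270 cm⁻¹.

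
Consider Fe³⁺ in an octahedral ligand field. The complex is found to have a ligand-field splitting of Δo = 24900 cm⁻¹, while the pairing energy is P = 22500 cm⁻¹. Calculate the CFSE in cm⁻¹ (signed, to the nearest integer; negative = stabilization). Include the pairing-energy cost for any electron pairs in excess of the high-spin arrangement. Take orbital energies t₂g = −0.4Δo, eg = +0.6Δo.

Fe sits in group 8; removing 3 electrons leaves Fe³⁺ with 8 − 3 = 5 d electrons.
Since Δo = 24900 cm⁻¹ > P = 22500 cm⁻¹, the complex adopts the low-spin configuration.
That gives t₂g⁵ eg⁰.
Orbital CFSE = -2.0Δo = -2.0 × 24900 = -49800 cm⁻¹.
Excess pairs vs high-spin: 2 − 0 = 2; pairing cost = +45000 cm⁻¹.
Net CFSE = -49800 + 45000 = -4800 cm⁻¹.

-4800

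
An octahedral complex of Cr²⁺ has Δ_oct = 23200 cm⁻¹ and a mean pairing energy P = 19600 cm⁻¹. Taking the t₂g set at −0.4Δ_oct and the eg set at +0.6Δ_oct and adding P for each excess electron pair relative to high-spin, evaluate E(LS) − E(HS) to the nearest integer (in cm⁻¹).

-3600

Group 6 minus oxidation state +2 gives a d⁴ configuration for Cr²⁺.
In the high-spin limit (t₂g³ eg¹) the orbital term is -0.6Δ_oct = -13920 cm⁻¹, with no excess pairing.
For low-spin the configuration is t₂g⁴ eg⁰: orbital energy -1.6 × 23200 = -37120 cm⁻¹, and 1 additional pair relative to high-spin adds 19600 cm⁻¹, giving -17520 cm⁻¹.
Thus E(LS) − E(HS) = -3600 cm⁻¹.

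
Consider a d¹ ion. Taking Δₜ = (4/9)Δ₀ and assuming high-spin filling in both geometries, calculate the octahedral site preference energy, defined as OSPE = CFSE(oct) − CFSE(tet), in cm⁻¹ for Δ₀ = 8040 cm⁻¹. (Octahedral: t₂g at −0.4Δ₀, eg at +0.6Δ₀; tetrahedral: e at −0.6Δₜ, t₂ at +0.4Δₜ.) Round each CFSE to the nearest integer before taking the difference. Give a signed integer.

-1072

In an octahedral site d¹ (HS) is t2g^1 e_g^0, giving CFSE(oct) = -0.4Δ₀ = -3216 cm⁻¹.
In a tetrahedral site the filling is e^1 t2^0: CFSE(tet) = -0.6Δₜ = -0.6 × (4/9)(8040) = -2144 cm⁻¹.
OSPE = -3216 − (-2144) = -1072 cm⁻¹.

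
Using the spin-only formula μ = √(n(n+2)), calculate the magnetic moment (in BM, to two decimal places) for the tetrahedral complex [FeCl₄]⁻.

5.92 BM

Each Cl⁻ contributes -1; 4 × (-1) = -4. With overall charge -1, Fe is in the +3 oxidation state.
Group 8 minus oxidation state +3 gives a d⁵ configuration for Fe³⁺.
Tetrahedral fields are weak (Δₜ ≈ 4/9 Δₒ), so electrons fill high-spin.
Configuration: e² t₂³ → 5 unpaired electrons.
μ(spin-only) = √[5(5+2)] = √35 ≈ 5.92 BM.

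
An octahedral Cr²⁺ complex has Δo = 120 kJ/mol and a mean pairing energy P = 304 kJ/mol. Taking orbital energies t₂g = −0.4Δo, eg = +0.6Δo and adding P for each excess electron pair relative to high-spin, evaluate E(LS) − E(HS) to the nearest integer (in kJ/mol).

184

Cr²⁺: group 6, so d-count = 6 − 2 = 4.
High-spin: t₂g³ eg¹, CFSE = -0.6Δo = -72 kJ/mol.
Low-spin: t₂g⁴ eg⁰, orbital CFSE = -1.6Δo = -192 kJ/mol; plus 1 excess pair × P = +304 kJ/mol; total 112 kJ/mol.
Thus E(LS) − E(HS) = 184 kJ/mol.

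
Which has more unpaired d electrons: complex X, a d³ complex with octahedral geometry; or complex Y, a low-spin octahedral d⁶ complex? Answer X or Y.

X: For octahedral d³ the high- and low-spin configurations coincide; t₂g³ eg⁰ → 3 unpaired.
Y: t₂g⁶ eg⁰ → 0 unpaired.
So X has more unpaired electrons.

X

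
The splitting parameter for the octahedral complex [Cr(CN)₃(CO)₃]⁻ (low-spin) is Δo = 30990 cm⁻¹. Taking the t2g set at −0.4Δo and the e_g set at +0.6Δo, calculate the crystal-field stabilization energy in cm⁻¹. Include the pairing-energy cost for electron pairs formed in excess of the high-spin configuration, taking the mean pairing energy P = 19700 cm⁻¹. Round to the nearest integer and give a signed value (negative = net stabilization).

Ligand charges: 3×(-1) from CN⁻ and 3×(+0) from CO sum to -3; with overall charge -1, Cr is +2.
Cr²⁺: group 6, so d-count = 6 − 2 = 4.
The d⁴ electrons fill as t2g^4 e_g^0.
The orbital stabilization is -1.6Δo = -1.6 × 30990 = -49584 cm⁻¹.
Relative to high-spin t2g^3 e_g^1 (0 paired), the low-spin configuration has 1 additional pair, contributing +1 × 19700 = +19700 cm⁻¹.
Combining: -49584 + 19700 = -29884 cm⁻¹.

-29884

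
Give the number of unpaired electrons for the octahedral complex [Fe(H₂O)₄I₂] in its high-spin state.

Ligand charges: 4×(+0) from H₂O and 2×(-1) from I⁻ sum to -2; with overall charge +0, Fe is +2.
Fe sits in group 8; removing 2 electrons leaves Fe²⁺ with 8 − 2 = 6 d electrons.
Configuration: t₂g⁴ eg², giving 4 unpaired electrons.

4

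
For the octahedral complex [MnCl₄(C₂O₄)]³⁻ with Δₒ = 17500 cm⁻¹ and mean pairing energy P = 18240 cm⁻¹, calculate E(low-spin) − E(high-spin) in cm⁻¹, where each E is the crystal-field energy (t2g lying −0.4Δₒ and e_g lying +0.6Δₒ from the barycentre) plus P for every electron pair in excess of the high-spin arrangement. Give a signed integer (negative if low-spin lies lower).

740

Ligand charges: 4×(-1) from Cl⁻ and 1×(-2) from C₂O₄²⁻ sum to -6; with overall charge -3, Mn is +3.
Mn is in group 7, so Mn³⁺ is d⁴ (7 − 3 = 4).
In the high-spin limit (t2g^3 e_g^1) the orbital term is -0.6Δₒ = -10500 cm⁻¹, with no excess pairing.
For low-spin the configuration is t2g^4 e_g^0: orbital energy -1.6 × 17500 = -28000 cm⁻¹, and 1 additional pair relative to high-spin adds 18240 cm⁻¹, giving -9760 cm⁻¹.
The difference is -9760 − (-10500) = 740 cm⁻¹, so high-spin lies lower.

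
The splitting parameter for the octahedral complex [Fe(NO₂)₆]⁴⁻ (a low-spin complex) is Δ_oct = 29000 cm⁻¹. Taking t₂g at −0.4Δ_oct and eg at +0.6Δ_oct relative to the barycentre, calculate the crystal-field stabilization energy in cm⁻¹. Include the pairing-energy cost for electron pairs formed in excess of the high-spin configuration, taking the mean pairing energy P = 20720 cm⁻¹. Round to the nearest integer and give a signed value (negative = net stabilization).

-28160

Each NO₂⁻ contributes -1; 6 × (-1) = -6. With overall charge -4, Fe is in the +2 oxidation state.
Fe is in group 8, so Fe²⁺ is d⁶ (8 − 2 = 6).
Configuration: t₂g⁶ eg⁰.
Orbital CFSE = 6(-0.4) + 0(0.6) = -2.4Δ_oct = -2.4 × 29000 = -69600 cm⁻¹.
Relative to high-spin t₂g⁴ eg² (1 paired), the low-spin configuration has 2 additional pairs, contributing +2 × 20720 = +41440 cm⁻¹.
Overall CFSE = -69600 + 41440 = -28160 cm⁻¹.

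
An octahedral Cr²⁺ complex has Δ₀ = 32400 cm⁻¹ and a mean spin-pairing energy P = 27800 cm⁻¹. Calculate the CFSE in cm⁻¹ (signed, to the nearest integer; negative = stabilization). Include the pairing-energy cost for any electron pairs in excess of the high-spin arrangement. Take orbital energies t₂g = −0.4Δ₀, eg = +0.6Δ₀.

Cr²⁺: group 6, so d-count = 6 − 2 = 4.
Δ₀ > P, so pairing is preferred: the ground state is low-spin.
Configuration: t₂g⁴ eg⁰.
Orbital CFSE = -1.6Δ₀ = -1.6 × 32400 = -51840 cm⁻¹.
Excess pairs vs high-spin: 1 − 0 = 1; pairing cost = +27800 cm⁻¹.
Net CFSE = -51840 + 27800 = -24040 cm⁻¹.

-24040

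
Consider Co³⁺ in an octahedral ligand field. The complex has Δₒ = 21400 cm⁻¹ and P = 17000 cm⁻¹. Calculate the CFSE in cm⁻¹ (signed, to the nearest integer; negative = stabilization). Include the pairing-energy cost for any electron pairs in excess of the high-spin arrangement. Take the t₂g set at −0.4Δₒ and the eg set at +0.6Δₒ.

-17360

Co³⁺: group 9, so d-count = 9 − 3 = 6.
With Δₒ > P the complex is low-spin.
Filling d⁶ accordingly: t₂g⁶ eg⁰.
Orbital CFSE = -2.4Δₒ = -2.4 × 21400 = -51360 cm⁻¹.
Excess pairs vs high-spin: 3 − 1 = 2; pairing cost = +34000 cm⁻¹.
Net CFSE = -51360 + 34000 = -17360 cm⁻¹.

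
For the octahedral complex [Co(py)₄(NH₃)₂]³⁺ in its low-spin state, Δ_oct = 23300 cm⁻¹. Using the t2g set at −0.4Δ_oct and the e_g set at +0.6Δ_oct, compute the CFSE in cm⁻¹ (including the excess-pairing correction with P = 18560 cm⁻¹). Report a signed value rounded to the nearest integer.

-18800

Ligand charges: 4×(+0) from py and 2×(+0) from NH₃ sum to +0; with overall charge +3, Co is +3.
Co sits in group 9; removing 3 electrons leaves Co³⁺ with 9 − 3 = 6 d electrons.
The d⁶ electrons fill as t2g^6 e_g^0.
The orbital stabilization is -2.4Δ_oct = -2.4 × 23300 = -55920 cm⁻¹.
Pairing penalty: 3 pairs vs 1 in the high-spin reference → 2 extra × P = 37120 cm⁻¹.
Overall CFSE = -55920 + 37120 = -18800 cm⁻¹.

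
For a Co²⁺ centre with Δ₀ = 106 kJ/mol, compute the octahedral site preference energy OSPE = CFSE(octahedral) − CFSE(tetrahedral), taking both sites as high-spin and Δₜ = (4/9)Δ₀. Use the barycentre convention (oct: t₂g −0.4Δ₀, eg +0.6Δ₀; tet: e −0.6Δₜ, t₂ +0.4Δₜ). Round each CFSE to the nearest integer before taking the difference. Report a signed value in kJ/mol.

Co²⁺: group 9, so d-count = 9 − 2 = 7.
Octahedral (high-spin): t2g^5 e_g^2, CFSE = 5(−0.4) + 2(+0.6) = -0.8Δ₀ = -0.8 × 106 = -85 kJ/mol.
Tetrahedral e^4 t2^3 gives -1.2Δₜ = -1.2 × (4/9) × 106 = -57 kJ/mol.
OSPE = CFSE(oct) − CFSE(tet) = -85 − (-57) = -28 kJ/mol.

-28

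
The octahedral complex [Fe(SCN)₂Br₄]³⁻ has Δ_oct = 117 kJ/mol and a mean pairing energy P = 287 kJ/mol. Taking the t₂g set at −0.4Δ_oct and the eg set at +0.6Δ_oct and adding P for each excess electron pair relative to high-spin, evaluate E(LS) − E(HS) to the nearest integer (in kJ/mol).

Ligand charges: 2×(-1) from SCN⁻ and 4×(-1) from Br⁻ sum to -6; with overall charge -3, Fe is +3.
Fe³⁺: group 8, so d-count = 8 − 3 = 5.
High-spin d⁵ fills as t₂g³ eg² with CFSE 3(−0.4) + 2(+0.6) = 0.0Δ_oct = 0 kJ/mol.
Low-spin: t₂g⁵ eg⁰, orbital CFSE = -2.0Δ_oct = -234 kJ/mol; plus 2 excess pairs × P = +574 kJ/mol; total 340 kJ/mol.
The difference is 340 − (0) = 340 kJ/mol, so high-spin lies lower.

340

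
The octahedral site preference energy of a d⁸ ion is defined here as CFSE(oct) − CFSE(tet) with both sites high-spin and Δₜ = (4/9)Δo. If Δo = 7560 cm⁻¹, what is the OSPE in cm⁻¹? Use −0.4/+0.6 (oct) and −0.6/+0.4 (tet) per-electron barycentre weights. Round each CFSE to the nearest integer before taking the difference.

-6384

Octahedral (high-spin): t2g^6 e_g^2, CFSE = 6(−0.4) + 2(+0.6) = -1.2Δo = -1.2 × 7560 = -9072 cm⁻¹.
Tetrahedral: e^4 t2^4, CFSE = 4(−0.6) + 4(+0.4) = -0.8Δₜ = -0.8 × (4/9) × 7560 = -2688 cm⁻¹.
Subtracting, OSPE = -9072 − (-2688) = -6384 cm⁻¹.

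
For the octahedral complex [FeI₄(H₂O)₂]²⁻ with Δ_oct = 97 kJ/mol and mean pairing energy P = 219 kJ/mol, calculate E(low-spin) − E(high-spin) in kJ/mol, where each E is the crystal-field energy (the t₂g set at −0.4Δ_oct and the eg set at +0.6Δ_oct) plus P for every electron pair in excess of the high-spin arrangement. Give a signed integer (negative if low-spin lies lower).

244

Ligand charges: 4×(-1) from I⁻ and 2×(+0) from H₂O sum to -4; with overall charge -2, Fe is +2.
Fe is in group 8, so Fe²⁺ is d⁶ (8 − 2 = 6).
High-spin: t₂g⁴ eg², CFSE = -0.4Δ_oct = -39 kJ/mol.
For low-spin the configuration is t₂g⁶ eg⁰: orbital energy -2.4 × 97 = -233 kJ/mol, and 2 additional pairs relative to high-spin add 438 kJ/mol, giving 205 kJ/mol.
E(LS) − E(HS) = 205 − (-39) = 244 kJ/mol.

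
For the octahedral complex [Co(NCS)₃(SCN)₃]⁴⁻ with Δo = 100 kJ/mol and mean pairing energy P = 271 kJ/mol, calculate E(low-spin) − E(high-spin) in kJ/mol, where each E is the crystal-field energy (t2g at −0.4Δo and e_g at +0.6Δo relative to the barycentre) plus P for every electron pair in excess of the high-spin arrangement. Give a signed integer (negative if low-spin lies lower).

171

Ligand charges: 3×(-1) from NCS⁻ and 3×(-1) from SCN⁻ sum to -6; with overall charge -4, Co is +2.
Co sits in group 9; removing 2 electrons leaves Co²⁺ with 9 − 2 = 7 d electrons.
High-spin d⁷ fills as t2g^5 e_g^2 with CFSE 5(−0.4) + 2(+0.6) = -0.8Δo = -80 kJ/mol.
Low-spin: t2g^6 e_g^1, orbital CFSE = -1.8Δo = -180 kJ/mol; plus 1 excess pair × P = +271 kJ/mol; total 91 kJ/mol.
The difference is 91 − (-80) = 171 kJ/mol, so high-spin lies lower.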